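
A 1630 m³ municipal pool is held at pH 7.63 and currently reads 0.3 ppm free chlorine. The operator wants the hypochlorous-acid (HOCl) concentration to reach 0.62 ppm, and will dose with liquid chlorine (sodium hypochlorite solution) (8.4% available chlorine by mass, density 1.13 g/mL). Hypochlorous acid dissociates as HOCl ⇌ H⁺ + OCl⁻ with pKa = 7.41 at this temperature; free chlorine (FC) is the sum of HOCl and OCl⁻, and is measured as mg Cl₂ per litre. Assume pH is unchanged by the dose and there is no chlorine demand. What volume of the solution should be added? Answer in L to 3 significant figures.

23.2 L

Volume: 1630 m³ = 1,630,000 L.
[OCl⁻]/[HOCl] = 10^(pH − pKa) = 10^(7.63 − 7.41) = 1.66; fraction as HOCl = 1/(1 + 1.66) = 0.376.
Free chlorine required for 0.62 ppm HOCl: 0.62 / 0.376 = 1.649 ppm.
FC to add: 1.649 − 0.3 = 1.349 mg/L as Cl₂.
Cl₂ equivalent: 1.349 mg/L × 1,630,000 L = 2199 g.
Product at 8.4% available Cl: 2199 / 0.084 = 26,180 g.
Volume: 26,180 g ÷ 1.13 g/mL = 23,160 mL.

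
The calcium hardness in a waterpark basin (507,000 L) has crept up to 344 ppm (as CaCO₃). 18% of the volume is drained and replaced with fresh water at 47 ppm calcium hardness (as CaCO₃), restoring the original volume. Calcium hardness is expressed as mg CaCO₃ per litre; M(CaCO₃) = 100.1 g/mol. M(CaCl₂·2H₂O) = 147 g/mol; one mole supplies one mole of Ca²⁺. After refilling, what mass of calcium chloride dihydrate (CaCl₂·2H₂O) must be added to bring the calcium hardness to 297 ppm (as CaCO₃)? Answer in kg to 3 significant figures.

After draining 18% and refilling: 344 × 0.82 + 47 × 0.18 = 290.54 ppm.
Deficit to target: 297 − 290.54 = 6.46 mg/L.
As CaCO₃: 6.46 mg/L × 507,000 L = 3275 g; ÷ 100.1 = 32.72 mol Ca²⁺.
Mass: 32.72 × 147 = 4810 g.

4.81 kg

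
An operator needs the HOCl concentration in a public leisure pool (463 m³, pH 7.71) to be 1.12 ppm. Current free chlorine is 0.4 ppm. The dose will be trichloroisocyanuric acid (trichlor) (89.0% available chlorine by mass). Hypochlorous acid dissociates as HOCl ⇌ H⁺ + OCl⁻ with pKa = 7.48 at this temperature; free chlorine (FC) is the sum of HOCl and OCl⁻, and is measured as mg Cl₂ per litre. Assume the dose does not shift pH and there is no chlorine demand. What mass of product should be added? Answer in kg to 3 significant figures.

1.36 kg

Volume: 463 m³ = 463,000 L.
[OCl⁻]/[HOCl] = 10^(pH − pKa) = 10^(7.71 − 7.48) = 1.698; fraction as HOCl = 1/(1 + 1.698) = 0.3706.
Free chlorine required for 1.12 ppm HOCl: 1.12 / 0.3706 = 3.022 ppm.
FC to add: 3.022 − 0.4 = 2.622 mg/L as Cl₂.
Cl₂ equivalent: 2.622 mg/L × 463,000 L = 1214 g.
Product at 89.0% available Cl: 1214 / 0.89 = 1364 g.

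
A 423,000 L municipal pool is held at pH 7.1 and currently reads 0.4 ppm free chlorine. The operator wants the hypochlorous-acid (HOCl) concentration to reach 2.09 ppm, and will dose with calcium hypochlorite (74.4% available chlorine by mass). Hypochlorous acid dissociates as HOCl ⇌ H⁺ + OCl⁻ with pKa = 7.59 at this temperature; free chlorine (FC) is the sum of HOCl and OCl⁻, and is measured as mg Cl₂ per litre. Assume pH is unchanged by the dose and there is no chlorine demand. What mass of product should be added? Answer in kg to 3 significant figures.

1.35 kg

[OCl⁻]/[HOCl] = 10^(pH − pKa) = 10^(7.1 − 7.59) = 0.3236; fraction as HOCl = 1/(1 + 0.3236) = 0.7555.
Free chlorine required for 2.09 ppm HOCl: 2.09 / 0.7555 = 2.766 ppm.
FC to add: 2.766 − 0.4 = 2.366 mg/L as Cl₂.
Cl₂ equivalent: 2.366 mg/L × 423,000 L = 1001 g.
Product at 74.4% available Cl: 1001 / 0.744 = 1345 g.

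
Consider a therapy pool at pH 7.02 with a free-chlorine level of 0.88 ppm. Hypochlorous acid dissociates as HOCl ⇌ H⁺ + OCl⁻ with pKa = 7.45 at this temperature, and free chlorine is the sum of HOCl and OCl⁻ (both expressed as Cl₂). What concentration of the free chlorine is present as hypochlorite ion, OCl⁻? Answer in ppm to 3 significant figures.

0.238 ppm

[OCl⁻]/[HOCl] = 10^(pH − pKa) = 10^(7.02 − 7.45) = 10^-0.43 = 0.3715.
Fraction as HOCl = 1 / (1 + 0.3715) = 0.7291.
OCl⁻ = (1 − 0.7291) × 0.88 ppm = 0.2384 ppm.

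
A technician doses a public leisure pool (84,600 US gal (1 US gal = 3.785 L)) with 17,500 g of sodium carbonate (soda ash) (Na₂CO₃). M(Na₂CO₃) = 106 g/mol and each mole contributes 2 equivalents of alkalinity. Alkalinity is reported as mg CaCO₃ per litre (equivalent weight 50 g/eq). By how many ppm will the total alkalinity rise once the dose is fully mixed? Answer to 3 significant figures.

Volume: 84,600 US gal × 3.785 L/gal = 320,211 L.
Moles of Na₂CO₃: 17,500 g ÷ 106 g/mol = 165.1 mol → 330.2 eq of alkalinity.
As CaCO₃: 330.2 eq × 50 g/eq = 16,510 g.
Rise: 16,510 g / 320,211 L × 1000 = 51.56 mg/L.

51.6 ppm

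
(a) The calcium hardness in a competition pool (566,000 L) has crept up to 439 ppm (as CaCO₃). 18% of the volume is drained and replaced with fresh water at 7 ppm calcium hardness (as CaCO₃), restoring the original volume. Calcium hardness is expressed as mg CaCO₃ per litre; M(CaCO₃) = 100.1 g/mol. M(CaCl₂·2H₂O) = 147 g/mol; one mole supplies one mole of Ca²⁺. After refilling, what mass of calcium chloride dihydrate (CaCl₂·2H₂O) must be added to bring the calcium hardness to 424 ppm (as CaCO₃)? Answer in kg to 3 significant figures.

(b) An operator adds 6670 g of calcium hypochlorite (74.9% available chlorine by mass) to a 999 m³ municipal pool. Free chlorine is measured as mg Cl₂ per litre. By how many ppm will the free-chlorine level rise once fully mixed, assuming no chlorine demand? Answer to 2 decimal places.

(a) After draining 18% and refilling: 439 × 0.82 + 7 × 0.18 = 361.24 ppm.
(a) Deficit to target: 424 − 361.24 = 62.76 mg/L.
(a) As CaCO₃: 62.76 mg/L × 566,000 L = 35,520 g; ÷ 100.1 = 354.9 mol Ca²⁺.
(a) Mass: 354.9 × 147 = 52,170 g.

(b) Volume: 999 m³ = 999,000 L.
(b) Available chlorine delivered: 6670 g × 0.749 = 4996 g as Cl₂.
(b) Concentration rise: 4996 g / 999,000 L = 5.001 mg/L = 5.00 ppm.

(a) 52.2 kg; (b) 5.00 ppm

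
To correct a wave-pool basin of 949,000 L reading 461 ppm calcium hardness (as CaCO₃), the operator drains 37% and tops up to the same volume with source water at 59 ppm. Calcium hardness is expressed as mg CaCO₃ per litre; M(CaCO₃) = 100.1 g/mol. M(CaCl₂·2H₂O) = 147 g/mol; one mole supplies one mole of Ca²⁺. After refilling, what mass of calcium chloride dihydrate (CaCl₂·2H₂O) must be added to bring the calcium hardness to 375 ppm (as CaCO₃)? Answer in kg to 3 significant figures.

After draining 37% and refilling: 461 × 0.63 + 59 × 0.37 = 312.26 ppm.
Deficit to target: 375 − 312.26 = 62.74 mg/L.
As CaCO₃: 62.74 mg/L × 949,000 L = 59,540 g; ÷ 100.1 = 594.8 mol Ca²⁺.
Mass: 594.8 × 147 = 87,440 g.

87.4 kg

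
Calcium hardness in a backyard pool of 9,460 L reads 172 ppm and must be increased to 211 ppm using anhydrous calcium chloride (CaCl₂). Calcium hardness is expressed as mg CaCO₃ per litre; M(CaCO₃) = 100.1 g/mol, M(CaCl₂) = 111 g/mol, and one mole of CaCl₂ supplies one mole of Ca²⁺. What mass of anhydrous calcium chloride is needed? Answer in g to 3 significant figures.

409 g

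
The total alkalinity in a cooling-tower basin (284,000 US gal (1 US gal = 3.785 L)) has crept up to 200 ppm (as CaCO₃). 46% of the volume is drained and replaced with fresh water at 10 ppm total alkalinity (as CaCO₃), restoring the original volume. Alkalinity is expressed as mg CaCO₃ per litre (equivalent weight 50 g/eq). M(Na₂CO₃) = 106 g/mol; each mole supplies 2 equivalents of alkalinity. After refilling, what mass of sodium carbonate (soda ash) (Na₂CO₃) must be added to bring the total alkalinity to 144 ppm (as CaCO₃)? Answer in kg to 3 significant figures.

35.8 kg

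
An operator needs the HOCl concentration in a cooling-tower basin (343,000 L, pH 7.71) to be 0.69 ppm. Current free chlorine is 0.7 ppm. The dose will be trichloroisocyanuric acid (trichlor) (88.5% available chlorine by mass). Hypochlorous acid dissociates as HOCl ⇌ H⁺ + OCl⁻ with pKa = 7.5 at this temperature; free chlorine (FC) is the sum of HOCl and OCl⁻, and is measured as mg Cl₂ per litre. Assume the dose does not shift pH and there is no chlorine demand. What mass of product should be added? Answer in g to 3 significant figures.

[OCl⁻]/[HOCl] = 10^(pH − pKa) = 10^(7.71 − 7.5) = 1.622; fraction as HOCl = 1/(1 + 1.622) = 0.3814.
Free chlorine required for 0.69 ppm HOCl: 0.69 / 0.3814 = 1.809 ppm.
FC to add: 1.809 − 0.7 = 1.109 mg/L as Cl₂.
Cl₂ equivalent: 1.109 mg/L × 343,000 L = 380.4 g.
Product at 88.5% available Cl: 380.4 / 0.885 = 429.8 g.

430 g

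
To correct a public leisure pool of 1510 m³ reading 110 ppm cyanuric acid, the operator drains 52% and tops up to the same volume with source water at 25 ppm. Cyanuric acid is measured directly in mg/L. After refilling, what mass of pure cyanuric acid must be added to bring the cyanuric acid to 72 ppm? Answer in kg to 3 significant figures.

9.36 kg

Volume: 1510 m³ = 1,510,000 L.
After draining 52% and refilling: 110 × 0.48 + 25 × 0.52 = 65.8 ppm.
Deficit to target: 72 − 65.8 = 6.2 mg/L.
Mass: 6.2 mg/L × 1,510,000 L = 9362 g cyanuric acid.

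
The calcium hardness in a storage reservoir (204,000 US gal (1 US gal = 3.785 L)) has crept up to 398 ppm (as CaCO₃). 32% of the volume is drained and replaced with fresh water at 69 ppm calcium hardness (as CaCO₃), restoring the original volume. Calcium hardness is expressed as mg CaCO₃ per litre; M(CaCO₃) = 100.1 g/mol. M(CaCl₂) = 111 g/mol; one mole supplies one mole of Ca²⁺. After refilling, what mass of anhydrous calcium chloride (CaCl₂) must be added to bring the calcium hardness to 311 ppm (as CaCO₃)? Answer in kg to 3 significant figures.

15.7 kg

Volume: 204,000 US gal × 3.785 L/gal = 772,140 L.
After draining 32% and refilling: 398 × 0.68 + 69 × 0.32 = 292.72 ppm.
Deficit to target: 311 − 292.72 = 18.28 mg/L.
As CaCO₃: 18.28 mg/L × 772,140 L = 14,110 g; ÷ 100.1 = 141 mol Ca²⁺.
Mass: 141 × 111 = 15,650 g.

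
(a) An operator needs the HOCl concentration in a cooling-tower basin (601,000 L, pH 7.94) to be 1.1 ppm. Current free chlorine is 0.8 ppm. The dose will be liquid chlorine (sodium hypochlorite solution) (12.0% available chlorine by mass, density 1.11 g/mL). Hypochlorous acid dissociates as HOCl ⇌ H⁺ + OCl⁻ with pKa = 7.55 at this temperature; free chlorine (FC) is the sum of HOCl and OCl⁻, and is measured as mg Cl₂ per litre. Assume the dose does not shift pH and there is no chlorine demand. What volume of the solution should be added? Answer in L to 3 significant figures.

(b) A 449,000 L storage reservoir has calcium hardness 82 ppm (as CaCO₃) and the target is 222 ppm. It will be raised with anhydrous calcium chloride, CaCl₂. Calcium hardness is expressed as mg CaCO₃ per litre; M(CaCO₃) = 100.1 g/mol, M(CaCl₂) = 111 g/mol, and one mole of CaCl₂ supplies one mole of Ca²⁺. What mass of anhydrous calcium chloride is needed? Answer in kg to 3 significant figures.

(a) 13.5 L; (b) 69.7 kg

(a) [OCl⁻]/[HOCl] = 10^(pH − pKa) = 10^(7.94 − 7.55) = 2.455; fraction as HOCl = 1/(1 + 2.455) = 0.2895.
(a) Free chlorine required for 1.1 ppm HOCl: 1.1 / 0.2895 = 3.8 ppm.
(a) FC to add: 3.8 − 0.8 = 3 mg/L as Cl₂.
(a) Cl₂ equivalent: 3 mg/L × 601,000 L = 1803 g.
(a) Product at 12.0% available Cl: 1803 / 0.12 = 15,030 g.
(a) Volume: 15,030 g ÷ 1.11 g/mL = 13,540 mL.

(b) Hardness to add: (222 − 82) = 140 mg/L as CaCO₃ × 449,000 L = 62,860 g as CaCO₃.
(b) Moles of Ca²⁺ (1 mol Ca²⁺ ≡ 1 mol CaCO₃): 62,860 / 100.1 g/mol = 628 mol.
(b) Mass of CaCl₂: 628 × 111 = 69,700 g.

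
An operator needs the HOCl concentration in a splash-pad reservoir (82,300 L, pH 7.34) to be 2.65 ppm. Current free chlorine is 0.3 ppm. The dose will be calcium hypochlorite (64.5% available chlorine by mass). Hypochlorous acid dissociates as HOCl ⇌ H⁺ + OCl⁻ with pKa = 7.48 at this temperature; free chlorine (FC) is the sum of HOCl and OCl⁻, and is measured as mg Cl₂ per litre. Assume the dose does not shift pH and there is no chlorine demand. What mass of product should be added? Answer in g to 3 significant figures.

545 g

[OCl⁻]/[HOCl] = 10^(pH − pKa) = 10^(7.34 − 7.48) = 0.7244; fraction as HOCl = 1/(1 + 0.7244) = 0.5799.
Free chlorine required for 2.65 ppm HOCl: 2.65 / 0.5799 = 4.57 ppm.
FC to add: 4.57 − 0.3 = 4.27 mg/L as Cl₂.
Cl₂ equivalent: 4.27 mg/L × 82,300 L = 351.4 g.
Product at 64.5% available Cl: 351.4 / 0.645 = 544.8 g.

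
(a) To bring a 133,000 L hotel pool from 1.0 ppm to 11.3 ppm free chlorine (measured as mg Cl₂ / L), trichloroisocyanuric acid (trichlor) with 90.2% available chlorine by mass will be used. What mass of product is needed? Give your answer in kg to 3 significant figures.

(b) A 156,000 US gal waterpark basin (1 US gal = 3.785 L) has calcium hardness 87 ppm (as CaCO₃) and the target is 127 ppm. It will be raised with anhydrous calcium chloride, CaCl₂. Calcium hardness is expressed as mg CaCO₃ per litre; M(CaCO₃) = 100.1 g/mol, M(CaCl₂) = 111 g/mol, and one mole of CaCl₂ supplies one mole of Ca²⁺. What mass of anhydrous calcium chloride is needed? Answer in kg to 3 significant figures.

(a) Chlorine deficit: 11.3 − 1.0 = 10.3 ppm = 10.3 mg/L as Cl₂.
(a) Cl₂ equivalent needed: 10.3 mg/L × 133,000 L = 1,370,000 mg = 1370 g.
(a) Product at 90.2% available chlorine: 1370 / 0.902 = 1519 g.

(b) Volume: 156,000 US gal × 3.785 L/gal = 590,460 L.
(b) Hardness to add: (127 − 87) = 40 mg/L as CaCO₃ × 590,460 L = 23,620 g as CaCO₃.
(b) Moles of Ca²⁺ (1 mol Ca²⁺ ≡ 1 mol CaCO₃): 23,620 / 100.1 g/mol = 235.9 mol.
(b) Mass of CaCl₂: 235.9 × 111 = 26,190 g.

(a) 1.52 kg; (b) 26.2 kg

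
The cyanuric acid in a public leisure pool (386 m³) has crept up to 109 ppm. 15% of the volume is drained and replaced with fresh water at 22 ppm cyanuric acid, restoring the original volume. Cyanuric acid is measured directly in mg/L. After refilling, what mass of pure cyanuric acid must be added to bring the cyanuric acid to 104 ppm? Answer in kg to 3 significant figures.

Volume: 386 m³ = 386,000 L.
After draining 15% and refilling: 109 × 0.85 + 22 × 0.15 = 95.95 ppm.
Deficit to target: 104 − 95.95 = 8.05 mg/L.
Mass: 8.05 mg/L × 386,000 L = 3107 g cyanuric acid.

3.11 kg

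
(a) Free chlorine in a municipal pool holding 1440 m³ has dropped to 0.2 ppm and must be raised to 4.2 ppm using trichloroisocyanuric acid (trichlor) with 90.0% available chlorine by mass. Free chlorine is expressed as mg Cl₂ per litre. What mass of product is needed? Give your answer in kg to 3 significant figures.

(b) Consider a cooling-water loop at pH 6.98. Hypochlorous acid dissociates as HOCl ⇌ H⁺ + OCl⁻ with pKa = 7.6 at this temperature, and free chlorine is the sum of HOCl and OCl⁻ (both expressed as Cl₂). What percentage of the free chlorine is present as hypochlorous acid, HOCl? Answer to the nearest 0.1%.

(a) 6.40 kg; (b) 80.7%

(a) Volume: 1440 m³ = 1,440,000 L.
(a) Chlorine deficit: 4.2 − 0.2 = 4 ppm = 4 mg/L as Cl₂.
(a) Cl₂ equivalent needed: 4 mg/L × 1,440,000 L = 5,760,000 mg = 5760 g.
(a) Product at 90.0% available chlorine: 5760 / 0.9 = 6400 g.

(b) [OCl⁻]/[HOCl] = 10^(pH − pKa) = 10^(6.98 − 7.6) = 10^-0.62 = 0.2399.
(b) Fraction as HOCl = 1 / (1 + 0.2399) = 0.8065.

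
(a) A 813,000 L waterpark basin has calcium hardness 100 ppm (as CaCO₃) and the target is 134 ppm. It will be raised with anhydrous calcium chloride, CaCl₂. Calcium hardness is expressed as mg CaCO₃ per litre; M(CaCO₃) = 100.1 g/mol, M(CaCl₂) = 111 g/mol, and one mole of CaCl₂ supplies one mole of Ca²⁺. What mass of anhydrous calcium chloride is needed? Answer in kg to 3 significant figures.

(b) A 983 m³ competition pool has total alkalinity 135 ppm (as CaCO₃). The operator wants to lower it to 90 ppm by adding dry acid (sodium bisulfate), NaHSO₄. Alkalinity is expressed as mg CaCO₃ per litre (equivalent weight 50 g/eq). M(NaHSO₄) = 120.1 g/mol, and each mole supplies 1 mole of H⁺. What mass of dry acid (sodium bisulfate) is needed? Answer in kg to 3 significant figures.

(a) Hardness to add: (134 − 100) = 34 mg/L as CaCO₃ × 813,000 L = 27,640 g as CaCO₃.
(a) Moles of Ca²⁺ (1 mol Ca²⁺ ≡ 1 mol CaCO₃): 27,640 / 100.1 g/mol = 276.1 mol.
(a) Mass of CaCl₂: 276.1 × 111 = 30,650 g.

(b) Volume: 983 m³ = 983,000 L.
(b) Alkalinity to neutralize: (135 − 90) = 45 mg/L as CaCO₃ × 983,000 L = 44,240 g as CaCO₃.
(b) Equivalents of H⁺ required: 44,240 ÷ 50 g/eq = 884.7 eq = 884.7 mol NaHSO₄.
(b) Mass of NaHSO₄: 884.7 × 120.1 = 106,300 g.

(a) 30.7 kg; (b) 106 kg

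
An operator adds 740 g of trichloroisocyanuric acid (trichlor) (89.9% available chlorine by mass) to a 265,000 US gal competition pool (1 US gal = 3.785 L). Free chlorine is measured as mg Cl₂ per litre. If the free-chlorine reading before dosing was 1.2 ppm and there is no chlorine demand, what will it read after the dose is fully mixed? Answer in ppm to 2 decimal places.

Volume: 265,000 US gal × 3.785 L/gal = 1,003,025 L.
Available chlorine delivered: 740 g × 0.899 = 665.3 g as Cl₂.
Concentration rise: 665.3 g / 1,003,025 L = 0.6633 mg/L = 0.66 ppm.
Final FC: 1.2 + 0.66 = 1.86 ppm.

1.86 ppm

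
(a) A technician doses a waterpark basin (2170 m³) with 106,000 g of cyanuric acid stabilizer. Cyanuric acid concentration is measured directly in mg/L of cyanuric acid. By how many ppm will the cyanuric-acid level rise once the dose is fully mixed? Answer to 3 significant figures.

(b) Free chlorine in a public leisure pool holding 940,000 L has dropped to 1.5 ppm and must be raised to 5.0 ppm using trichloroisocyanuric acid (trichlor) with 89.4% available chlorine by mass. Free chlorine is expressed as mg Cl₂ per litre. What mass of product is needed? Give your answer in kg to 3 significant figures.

(a) 48.8 ppm; (b) 3.68 kg

(a) Volume: 2170 m³ = 2,170,000 L.
(a) Rise: 106,000 g / 2,170,000 L × 1000 = 48.85 mg/L.

(b) Chlorine deficit: 5.0 − 1.5 = 3.5 ppm = 3.5 mg/L as Cl₂.
(b) Cl₂ equivalent needed: 3.5 mg/L × 940,000 L = 3,290,000 mg = 3290 g.
(b) Product at 89.4% available chlorine: 3290 / 0.894 = 3680 g.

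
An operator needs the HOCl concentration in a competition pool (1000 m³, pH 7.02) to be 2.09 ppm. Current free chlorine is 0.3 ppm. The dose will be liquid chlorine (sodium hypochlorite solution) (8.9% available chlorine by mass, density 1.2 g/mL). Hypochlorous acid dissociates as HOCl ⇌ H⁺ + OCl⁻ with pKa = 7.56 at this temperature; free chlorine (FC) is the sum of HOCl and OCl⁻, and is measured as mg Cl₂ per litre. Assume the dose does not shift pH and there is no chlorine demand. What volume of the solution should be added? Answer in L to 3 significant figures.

22.4 L

Volume: 1000 m³ = 1,000,000 L.
[OCl⁻]/[HOCl] = 10^(pH − pKa) = 10^(7.02 − 7.56) = 0.2884; fraction as HOCl = 1/(1 + 0.2884) = 0.7762.
Free chlorine required for 2.09 ppm HOCl: 2.09 / 0.7762 = 2.693 ppm.
FC to add: 2.693 − 0.3 = 2.393 mg/L as Cl₂.
Cl₂ equivalent: 2.393 mg/L × 1,000,000 L = 2393 g.
Product at 8.9% available Cl: 2393 / 0.089 = 26,880 g.
Volume: 26,880 g ÷ 1.2 g/mL = 22,400 mL.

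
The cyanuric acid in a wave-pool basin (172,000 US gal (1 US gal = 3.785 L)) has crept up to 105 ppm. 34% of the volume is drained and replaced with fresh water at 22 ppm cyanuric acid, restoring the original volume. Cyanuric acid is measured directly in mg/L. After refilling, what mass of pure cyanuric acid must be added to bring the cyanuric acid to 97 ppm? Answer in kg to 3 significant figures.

Volume: 172,000 US gal × 3.785 L/gal = 651,020 L.
After draining 34% and refilling: 105 × 0.66 + 22 × 0.34 = 76.78 ppm.
Deficit to target: 97 − 76.78 = 20.22 mg/L.
Mass: 20.22 mg/L × 651,020 L = 13,160 g cyanuric acid.

13.2 kg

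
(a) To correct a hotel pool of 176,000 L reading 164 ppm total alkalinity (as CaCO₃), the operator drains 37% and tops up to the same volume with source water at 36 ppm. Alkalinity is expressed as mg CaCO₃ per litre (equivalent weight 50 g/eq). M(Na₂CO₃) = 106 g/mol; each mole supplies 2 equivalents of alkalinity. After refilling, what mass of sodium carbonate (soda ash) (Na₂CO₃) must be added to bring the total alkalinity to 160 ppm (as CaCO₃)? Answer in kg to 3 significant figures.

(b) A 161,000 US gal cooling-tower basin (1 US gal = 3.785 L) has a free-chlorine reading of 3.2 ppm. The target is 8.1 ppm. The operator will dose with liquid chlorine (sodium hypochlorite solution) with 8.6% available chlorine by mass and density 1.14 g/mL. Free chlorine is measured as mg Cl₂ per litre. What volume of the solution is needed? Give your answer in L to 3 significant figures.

(a) 8.09 kg; (b) 30.5 L

(a) After draining 37% and refilling: 164 × 0.63 + 36 × 0.37 = 116.64 ppm.
(a) Deficit to target: 160 − 116.64 = 43.36 mg/L.
(a) As CaCO₃: 43.36 mg/L × 176,000 L = 7631 g; ÷ 50 g/eq ÷ 2 = 76.31 mol Na₂CO₃.
(a) Mass: 76.31 × 106 = 8089 g.

(b) Volume: 161,000 US gal × 3.785 L/gal = 609,385 L.
(b) Chlorine deficit: 8.1 − 3.2 = 4.9 ppm = 4.9 mg/L as Cl₂.
(b) Cl₂ equivalent needed: 4.9 mg/L × 609,385 L = 2,986,000 mg = 2986 g.
(b) Product at 8.6% available chlorine: 2986 / 0.086 = 34,720 g.
(b) Volume at density 1.14 g/mL: 34,720 g ÷ 1.14 g/mL = 30,460 mL.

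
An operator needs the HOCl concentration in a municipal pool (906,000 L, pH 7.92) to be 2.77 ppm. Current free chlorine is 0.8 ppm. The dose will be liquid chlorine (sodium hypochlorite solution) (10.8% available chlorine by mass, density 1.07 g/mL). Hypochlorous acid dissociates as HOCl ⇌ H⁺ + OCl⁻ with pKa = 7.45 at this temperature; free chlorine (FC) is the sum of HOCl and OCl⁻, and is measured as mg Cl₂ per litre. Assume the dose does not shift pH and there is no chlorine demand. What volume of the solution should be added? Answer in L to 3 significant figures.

79.5 L

[OCl⁻]/[HOCl] = 10^(pH − pKa) = 10^(7.92 − 7.45) = 2.951; fraction as HOCl = 1/(1 + 2.951) = 0.2531.
Free chlorine required for 2.77 ppm HOCl: 2.77 / 0.2531 = 10.94 ppm.
FC to add: 10.94 − 0.8 = 10.14 mg/L as Cl₂.
Cl₂ equivalent: 10.14 mg/L × 906,000 L = 9191 g.
Product at 10.8% available Cl: 9191 / 0.108 = 85,100 g.
Volume: 85,100 g ÷ 1.07 g/mL = 79,540 mL.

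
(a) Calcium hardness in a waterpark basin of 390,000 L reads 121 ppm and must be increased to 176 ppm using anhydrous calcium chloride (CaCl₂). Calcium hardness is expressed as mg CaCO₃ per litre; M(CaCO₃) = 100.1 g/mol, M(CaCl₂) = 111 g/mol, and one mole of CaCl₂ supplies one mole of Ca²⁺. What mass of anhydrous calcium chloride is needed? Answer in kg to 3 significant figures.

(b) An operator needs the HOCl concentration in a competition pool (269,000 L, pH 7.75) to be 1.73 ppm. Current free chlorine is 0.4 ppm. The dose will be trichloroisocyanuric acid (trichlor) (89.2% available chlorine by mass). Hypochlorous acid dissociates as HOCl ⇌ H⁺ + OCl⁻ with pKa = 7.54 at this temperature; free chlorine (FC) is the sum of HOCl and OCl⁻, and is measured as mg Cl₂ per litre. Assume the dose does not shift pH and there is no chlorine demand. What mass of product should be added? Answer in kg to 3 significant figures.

(a) Hardness to add: (176 − 121) = 55 mg/L as CaCO₃ × 390,000 L = 21,450 g as CaCO₃.
(a) Moles of Ca²⁺ (1 mol Ca²⁺ ≡ 1 mol CaCO₃): 21,450 / 100.1 g/mol = 214.3 mol.
(a) Mass of CaCl₂: 214.3 × 111 = 23,790 g.

(b) [OCl⁻]/[HOCl] = 10^(pH − pKa) = 10^(7.75 − 7.54) = 1.622; fraction as HOCl = 1/(1 + 1.622) = 0.3814.
(b) Free chlorine required for 1.73 ppm HOCl: 1.73 / 0.3814 = 4.536 ppm.
(b) FC to add: 4.536 − 0.4 = 4.136 mg/L as Cl₂.
(b) Cl₂ equivalent: 4.136 mg/L × 269,000 L = 1113 g.
(b) Product at 89.2% available Cl: 1113 / 0.892 = 1247 g.

(a) 23.8 kg; (b) 1.25 kg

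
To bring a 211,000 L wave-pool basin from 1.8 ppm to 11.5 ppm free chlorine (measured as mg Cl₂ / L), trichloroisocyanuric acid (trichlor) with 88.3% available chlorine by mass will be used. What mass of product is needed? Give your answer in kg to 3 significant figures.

2.32 kg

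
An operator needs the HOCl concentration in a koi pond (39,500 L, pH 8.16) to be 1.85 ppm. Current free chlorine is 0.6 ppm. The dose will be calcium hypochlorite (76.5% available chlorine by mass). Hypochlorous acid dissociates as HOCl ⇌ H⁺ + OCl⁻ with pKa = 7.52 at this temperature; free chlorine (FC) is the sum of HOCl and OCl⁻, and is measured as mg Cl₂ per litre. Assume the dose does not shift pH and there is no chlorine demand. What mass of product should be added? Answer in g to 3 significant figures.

482 g

[OCl⁻]/[HOCl] = 10^(pH − pKa) = 10^(8.16 − 7.52) = 4.365; fraction as HOCl = 1/(1 + 4.365) = 0.1864.
Free chlorine required for 1.85 ppm HOCl: 1.85 / 0.1864 = 9.926 ppm.
FC to add: 9.926 − 0.6 = 9.326 mg/L as Cl₂.
Cl₂ equivalent: 9.326 mg/L × 39,500 L = 368.4 g.
Product at 76.5% available Cl: 368.4 / 0.765 = 481.5 g.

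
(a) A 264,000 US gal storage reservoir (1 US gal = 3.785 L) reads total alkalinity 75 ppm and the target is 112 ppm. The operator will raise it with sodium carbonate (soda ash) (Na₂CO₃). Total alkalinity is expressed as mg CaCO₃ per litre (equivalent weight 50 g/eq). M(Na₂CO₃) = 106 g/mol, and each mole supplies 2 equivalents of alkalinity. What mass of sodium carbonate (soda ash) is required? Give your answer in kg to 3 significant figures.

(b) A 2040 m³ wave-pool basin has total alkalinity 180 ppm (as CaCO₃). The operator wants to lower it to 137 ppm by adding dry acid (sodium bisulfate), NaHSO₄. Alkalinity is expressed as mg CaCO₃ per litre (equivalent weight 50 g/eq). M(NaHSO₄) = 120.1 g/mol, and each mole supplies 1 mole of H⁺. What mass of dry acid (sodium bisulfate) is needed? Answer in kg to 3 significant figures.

(a) Volume: 264,000 US gal × 3.785 L/gal = 999,240 L.
(a) Alkalinity to add: (112 − 75) = 37 mg/L as CaCO₃ × 999,240 L = 36,970 g as CaCO₃.
(a) Equivalents: 36,970 g ÷ 50 g/eq = 739.4 eq.
(a) Each mole of Na₂CO₃ supplies 2 eq, so 739.4 / 2 = 369.7 mol.
(a) Mass: 369.7 mol × 106 g/mol = 39,190 g.

(b) Volume: 2040 m³ = 2,040,000 L.
(b) Alkalinity to neutralize: (180 − 137) = 43 mg/L as CaCO₃ × 2,040,000 L = 87,720 g as CaCO₃.
(b) Equivalents of H⁺ required: 87,720 ÷ 50 g/eq = 1754 eq = 1754 mol NaHSO₄.
(b) Mass of NaHSO₄: 1754 × 120.1 = 210,700 g.

(a) 39.2 kg; (b) 211 kg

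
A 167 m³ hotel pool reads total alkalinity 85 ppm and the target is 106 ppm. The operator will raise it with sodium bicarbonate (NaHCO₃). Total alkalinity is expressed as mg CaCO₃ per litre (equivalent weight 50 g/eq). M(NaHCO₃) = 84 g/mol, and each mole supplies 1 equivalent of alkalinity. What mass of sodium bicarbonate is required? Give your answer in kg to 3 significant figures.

Volume: 167 m³ = 167,000 L.
Alkalinity to add: (106 − 85) = 21 mg/L as CaCO₃ × 167,000 L = 3507 g as CaCO₃.
Equivalents: 3507 g ÷ 50 g/eq = 70.14 eq.
NaHCO₃ supplies 1 eq per mole → 70.14 mol.
Mass: 70.14 mol × 84 g/mol = 5892 g.

5.89 kg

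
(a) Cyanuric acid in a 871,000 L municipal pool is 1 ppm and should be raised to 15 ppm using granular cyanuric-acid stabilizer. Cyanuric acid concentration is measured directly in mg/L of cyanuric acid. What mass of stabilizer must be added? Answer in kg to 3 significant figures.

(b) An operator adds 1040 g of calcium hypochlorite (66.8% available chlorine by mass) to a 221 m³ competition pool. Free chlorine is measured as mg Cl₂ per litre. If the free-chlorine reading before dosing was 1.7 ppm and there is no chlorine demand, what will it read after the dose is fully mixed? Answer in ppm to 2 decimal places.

(a) 12.2 kg; (b) 4.84 ppm

(a) CYA to add: (15 − 1) = 14 mg/L × 871,000 L = 12,190 g cyanuric acid.

(b) Volume: 221 m³ = 221,000 L.
(b) Available chlorine delivered: 1040 g × 0.668 = 694.7 g as Cl₂.
(b) Concentration rise: 694.7 g / 221,000 L = 3.144 mg/L = 3.14 ppm.
(b) Final FC: 1.7 + 3.14 = 4.84 ppm.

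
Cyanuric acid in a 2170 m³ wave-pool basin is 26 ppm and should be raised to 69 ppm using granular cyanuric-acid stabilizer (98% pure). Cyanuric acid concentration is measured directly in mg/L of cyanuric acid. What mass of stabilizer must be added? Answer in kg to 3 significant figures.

95.2 kg

Volume: 2170 m³ = 2,170,000 L.
CYA to add: (69 − 26) = 43 mg/L × 2,170,000 L = 93,310 g cyanuric acid.
At 98% purity: 93,310 / 0.98 = 95,210 g product.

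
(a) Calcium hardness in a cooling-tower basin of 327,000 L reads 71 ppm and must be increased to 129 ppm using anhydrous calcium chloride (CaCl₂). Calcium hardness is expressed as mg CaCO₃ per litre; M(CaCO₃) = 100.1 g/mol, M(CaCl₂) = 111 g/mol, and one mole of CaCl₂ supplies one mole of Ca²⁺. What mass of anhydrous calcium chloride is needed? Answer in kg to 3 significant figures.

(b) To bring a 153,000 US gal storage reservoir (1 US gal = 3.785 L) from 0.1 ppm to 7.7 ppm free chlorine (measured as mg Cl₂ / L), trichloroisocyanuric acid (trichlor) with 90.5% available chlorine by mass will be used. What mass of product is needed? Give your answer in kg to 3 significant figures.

(a) 21.0 kg; (b) 4.86 kg

(a) Hardness to add: (129 − 71) = 58 mg/L as CaCO₃ × 327,000 L = 18,970 g as CaCO₃.
(a) Moles of Ca²⁺ (1 mol Ca²⁺ ≡ 1 mol CaCO₃): 18,970 / 100.1 g/mol = 189.5 mol.
(a) Mass of CaCl₂: 189.5 × 111 = 21,030 g.

(b) Volume: 153,000 US gal × 3.785 L/gal = 579,105 L.
(b) Chlorine deficit: 7.7 − 0.1 = 7.6 ppm = 7.6 mg/L as Cl₂.
(b) Cl₂ equivalent needed: 7.6 mg/L × 579,105 L = 4,401,000 mg = 4401 g.
(b) Product at 90.5% available chlorine: 4401 / 0.905 = 4863 g.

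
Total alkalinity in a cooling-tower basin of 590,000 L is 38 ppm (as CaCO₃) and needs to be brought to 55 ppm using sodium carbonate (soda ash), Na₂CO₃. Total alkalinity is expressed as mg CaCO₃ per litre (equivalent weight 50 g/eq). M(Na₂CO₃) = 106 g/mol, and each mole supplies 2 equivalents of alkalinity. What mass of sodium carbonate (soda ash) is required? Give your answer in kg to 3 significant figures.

Alkalinity to add: (55 − 38) = 17 mg/L as CaCO₃ × 590,000 L = 10,030 g as CaCO₃.
Equivalents: 10,030 g ÷ 50 g/eq = 200.6 eq.
Each mole of Na₂CO₃ supplies 2 eq, so 200.6 / 2 = 100.3 mol.
Mass: 100.3 mol × 106 g/mol = 10,630 g.

10.6 kg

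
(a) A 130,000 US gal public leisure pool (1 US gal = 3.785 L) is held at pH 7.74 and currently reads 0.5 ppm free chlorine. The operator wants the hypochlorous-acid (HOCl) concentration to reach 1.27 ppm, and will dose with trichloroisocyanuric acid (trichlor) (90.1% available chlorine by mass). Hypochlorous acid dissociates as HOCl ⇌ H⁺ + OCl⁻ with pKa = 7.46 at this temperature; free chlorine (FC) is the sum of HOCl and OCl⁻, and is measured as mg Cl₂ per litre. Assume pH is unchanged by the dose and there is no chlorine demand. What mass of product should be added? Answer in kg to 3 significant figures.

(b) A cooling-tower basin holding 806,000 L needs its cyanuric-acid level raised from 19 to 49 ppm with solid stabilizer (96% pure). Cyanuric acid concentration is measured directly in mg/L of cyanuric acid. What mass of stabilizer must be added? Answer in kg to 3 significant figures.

(a) 1.74 kg; (b) 25.2 kg

(a) Volume: 130,000 US gal × 3.785 L/gal = 492,050 L.
(a) [OCl⁻]/[HOCl] = 10^(pH − pKa) = 10^(7.74 − 7.46) = 1.905; fraction as HOCl = 1/(1 + 1.905) = 0.3442.
(a) Free chlorine required for 1.27 ppm HOCl: 1.27 / 0.3442 = 3.69 ppm.
(a) FC to add: 3.69 − 0.5 = 3.19 mg/L as Cl₂.
(a) Cl₂ equivalent: 3.19 mg/L × 492,050 L = 1570 g.
(a) Product at 90.1% available Cl: 1570 / 0.901 = 1742 g.

(b) CYA to add: (49 − 19) = 30 mg/L × 806,000 L = 24,180 g cyanuric acid.
(b) At 96% purity: 24,180 / 0.96 = 25,190 g product.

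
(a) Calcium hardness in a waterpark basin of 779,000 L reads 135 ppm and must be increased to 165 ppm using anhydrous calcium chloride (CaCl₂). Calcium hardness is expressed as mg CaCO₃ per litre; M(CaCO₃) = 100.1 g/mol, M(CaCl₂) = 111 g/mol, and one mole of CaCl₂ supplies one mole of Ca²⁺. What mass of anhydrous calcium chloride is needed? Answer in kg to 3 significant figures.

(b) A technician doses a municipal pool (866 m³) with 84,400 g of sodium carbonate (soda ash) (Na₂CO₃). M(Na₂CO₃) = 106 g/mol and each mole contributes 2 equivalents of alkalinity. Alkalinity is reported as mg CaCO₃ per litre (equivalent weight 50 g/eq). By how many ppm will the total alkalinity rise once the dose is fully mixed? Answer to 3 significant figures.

(a) Hardness to add: (165 − 135) = 30 mg/L as CaCO₃ × 779,000 L = 23,370 g as CaCO₃.
(a) Moles of Ca²⁺ (1 mol Ca²⁺ ≡ 1 mol CaCO₃): 23,370 / 100.1 g/mol = 233.5 mol.
(a) Mass of CaCl₂: 233.5 × 111 = 25,910 g.

(b) Volume: 866 m³ = 866,000 L.
(b) Moles of Na₂CO₃: 84,400 g ÷ 106 g/mol = 796.2 mol → 1592 eq of alkalinity.
(b) As CaCO₃: 1592 eq × 50 g/eq = 79,620 g.
(b) Rise: 79,620 g / 866,000 L × 1000 = 91.94 mg/L.

(a) 25.9 kg; (b) 91.9 ppm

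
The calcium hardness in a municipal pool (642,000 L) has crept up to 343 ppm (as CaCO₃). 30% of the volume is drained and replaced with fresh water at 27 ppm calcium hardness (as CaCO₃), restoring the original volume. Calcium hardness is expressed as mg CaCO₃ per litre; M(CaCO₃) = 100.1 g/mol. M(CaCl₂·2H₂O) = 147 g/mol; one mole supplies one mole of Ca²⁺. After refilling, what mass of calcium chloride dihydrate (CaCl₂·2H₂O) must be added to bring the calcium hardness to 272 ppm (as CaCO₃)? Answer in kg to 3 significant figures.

22.4 kg

After draining 30% and refilling: 343 × 0.70 + 27 × 0.30 = 248.2 ppm.
Deficit to target: 272 − 248.2 = 23.8 mg/L.
As CaCO₃: 23.8 mg/L × 642,000 L = 15,280 g; ÷ 100.1 = 152.6 mol Ca²⁺.
Mass: 152.6 × 147 = 22,440 g.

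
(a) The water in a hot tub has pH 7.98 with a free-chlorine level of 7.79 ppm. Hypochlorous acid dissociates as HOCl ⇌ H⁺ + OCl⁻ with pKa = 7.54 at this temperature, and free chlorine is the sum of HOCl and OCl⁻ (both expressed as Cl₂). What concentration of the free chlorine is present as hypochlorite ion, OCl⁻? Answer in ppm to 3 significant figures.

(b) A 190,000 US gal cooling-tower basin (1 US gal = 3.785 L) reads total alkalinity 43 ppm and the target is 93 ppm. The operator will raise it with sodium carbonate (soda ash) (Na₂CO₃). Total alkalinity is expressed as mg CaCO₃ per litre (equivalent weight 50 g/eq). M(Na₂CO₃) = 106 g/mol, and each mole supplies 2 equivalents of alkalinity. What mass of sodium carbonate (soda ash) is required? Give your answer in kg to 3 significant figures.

(a) 5.72 ppm; (b) 38.1 kg

(a) [OCl⁻]/[HOCl] = 10^(pH − pKa) = 10^(7.98 − 7.54) = 10^0.44 = 2.754.
(a) Fraction as HOCl = 1 / (1 + 2.754) = 0.2664.
(a) OCl⁻ = (1 − 0.2664) × 7.79 ppm = 5.715 ppm.

(b) Volume: 190,000 US gal × 3.785 L/gal = 719,150 L.
(b) Alkalinity to add: (93 − 43) = 50 mg/L as CaCO₃ × 719,150 L = 35,960 g as CaCO₃.
(b) Equivalents: 35,960 g ÷ 50 g/eq = 719.1 eq.
(b) Each mole of Na₂CO₃ supplies 2 eq, so 719.1 / 2 = 359.6 mol.
(b) Mass: 359.6 mol × 106 g/mol = 38,110 g.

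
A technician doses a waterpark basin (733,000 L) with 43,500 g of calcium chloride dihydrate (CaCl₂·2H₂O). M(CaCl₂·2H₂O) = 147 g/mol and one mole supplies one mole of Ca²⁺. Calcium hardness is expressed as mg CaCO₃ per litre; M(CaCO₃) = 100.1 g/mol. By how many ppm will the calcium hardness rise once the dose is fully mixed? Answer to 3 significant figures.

40.4 ppm

Moles of Ca²⁺: 43,500 g ÷ 147 g/mol = 295.9 mol.
As CaCO₃: 295.9 mol × 100.1 g/mol = 29,620 g.
Rise: 29,620 g / 733,000 L × 1000 = 40.41 mg/L.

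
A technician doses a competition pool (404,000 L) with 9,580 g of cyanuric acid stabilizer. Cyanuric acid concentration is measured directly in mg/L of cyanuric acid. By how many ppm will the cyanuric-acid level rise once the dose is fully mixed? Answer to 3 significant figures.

Rise: 9,580 g / 404,000 L × 1000 = 23.71 mg/L.

23.7 ppm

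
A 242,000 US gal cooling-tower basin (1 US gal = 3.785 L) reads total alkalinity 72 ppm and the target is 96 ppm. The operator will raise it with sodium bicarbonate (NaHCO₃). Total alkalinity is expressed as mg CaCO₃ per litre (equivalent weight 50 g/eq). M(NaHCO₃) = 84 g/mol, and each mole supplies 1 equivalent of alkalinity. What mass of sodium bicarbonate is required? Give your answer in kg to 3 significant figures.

36.9 kg

Volume: 242,000 US gal × 3.785 L/gal = 915,970 L.
Alkalinity to add: (96 − 72) = 24 mg/L as CaCO₃ × 915,970 L = 21,980 g as CaCO₃.
Equivalents: 21,980 g ÷ 50 g/eq = 439.7 eq.
NaHCO₃ supplies 1 eq per mole → 439.7 mol.
Mass: 439.7 mol × 84 g/mol = 36,930 g.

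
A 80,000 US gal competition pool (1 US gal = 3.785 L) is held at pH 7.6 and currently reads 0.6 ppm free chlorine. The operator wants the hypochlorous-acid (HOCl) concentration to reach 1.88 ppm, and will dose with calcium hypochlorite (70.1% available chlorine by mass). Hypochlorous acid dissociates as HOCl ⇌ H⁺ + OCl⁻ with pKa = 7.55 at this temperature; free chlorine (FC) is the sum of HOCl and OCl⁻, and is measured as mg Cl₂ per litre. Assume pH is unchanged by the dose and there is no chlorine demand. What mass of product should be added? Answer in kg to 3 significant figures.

1.46 kg

Volume: 80,000 US gal × 3.785 L/gal = 302,800 L.
[OCl⁻]/[HOCl] = 10^(pH − pKa) = 10^(7.6 − 7.55) = 1.122; fraction as HOCl = 1/(1 + 1.122) = 0.4712.
Free chlorine required for 1.88 ppm HOCl: 1.88 / 0.4712 = 3.989 ppm.
FC to add: 3.989 − 0.6 = 3.389 mg/L as Cl₂.
Cl₂ equivalent: 3.389 mg/L × 302,800 L = 1026 g.
Product at 70.1% available Cl: 1026 / 0.701 = 1464 g.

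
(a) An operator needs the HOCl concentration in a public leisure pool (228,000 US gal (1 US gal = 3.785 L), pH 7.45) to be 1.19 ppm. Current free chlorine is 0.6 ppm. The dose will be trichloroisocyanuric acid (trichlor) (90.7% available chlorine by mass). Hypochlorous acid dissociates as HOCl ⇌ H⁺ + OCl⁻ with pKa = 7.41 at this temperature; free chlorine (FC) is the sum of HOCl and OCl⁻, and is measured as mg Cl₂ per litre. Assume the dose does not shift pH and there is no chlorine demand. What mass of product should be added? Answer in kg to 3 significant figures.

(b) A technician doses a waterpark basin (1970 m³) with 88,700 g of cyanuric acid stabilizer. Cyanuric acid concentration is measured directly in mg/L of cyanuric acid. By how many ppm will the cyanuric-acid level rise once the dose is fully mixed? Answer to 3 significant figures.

(a) 1.80 kg; (b) 45.0 ppm

(a) Volume: 228,000 US gal × 3.785 L/gal = 862,980 L.
(a) [OCl⁻]/[HOCl] = 10^(pH − pKa) = 10^(7.45 − 7.41) = 1.096; fraction as HOCl = 1/(1 + 1.096) = 0.477.
(a) Free chlorine required for 1.19 ppm HOCl: 1.19 / 0.477 = 2.495 ppm.
(a) FC to add: 2.495 − 0.6 = 1.895 mg/L as Cl₂.
(a) Cl₂ equivalent: 1.895 mg/L × 862,980 L = 1635 g.
(a) Product at 90.7% available Cl: 1635 / 0.907 = 1803 g.

(b) Volume: 1970 m³ = 1,970,000 L.
(b) Rise: 88,700 g / 1,970,000 L × 1000 = 45.03 mg/L.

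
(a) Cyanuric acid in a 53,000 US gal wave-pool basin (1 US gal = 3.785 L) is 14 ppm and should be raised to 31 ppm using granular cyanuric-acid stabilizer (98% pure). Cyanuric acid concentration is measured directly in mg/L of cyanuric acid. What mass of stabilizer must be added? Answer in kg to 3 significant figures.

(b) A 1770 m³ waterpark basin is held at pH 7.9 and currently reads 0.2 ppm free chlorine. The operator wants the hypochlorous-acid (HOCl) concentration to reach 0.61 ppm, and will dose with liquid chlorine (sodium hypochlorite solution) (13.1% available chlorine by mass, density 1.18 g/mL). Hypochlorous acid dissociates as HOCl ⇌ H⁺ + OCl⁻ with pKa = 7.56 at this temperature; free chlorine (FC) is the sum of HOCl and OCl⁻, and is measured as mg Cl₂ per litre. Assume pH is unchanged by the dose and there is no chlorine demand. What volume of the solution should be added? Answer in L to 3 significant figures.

(a) Volume: 53,000 US gal × 3.785 L/gal = 200,605 L.
(a) CYA to add: (31 − 14) = 17 mg/L × 200,605 L = 3410 g cyanuric acid.
(a) At 98% purity: 3410 / 0.98 = 3480 g product.

(b) Volume: 1770 m³ = 1,770,000 L.
(b) [OCl⁻]/[HOCl] = 10^(pH − pKa) = 10^(7.9 − 7.56) = 2.188; fraction as HOCl = 1/(1 + 2.188) = 0.3137.
(b) Free chlorine required for 0.61 ppm HOCl: 0.61 / 0.3137 = 1.945 ppm.
(b) FC to add: 1.945 − 0.2 = 1.745 mg/L as Cl₂.
(b) Cl₂ equivalent: 1.745 mg/L × 1,770,000 L = 3088 g.
(b) Product at 13.1% available Cl: 3088 / 0.131 = 23,570 g.
(b) Volume: 23,570 g ÷ 1.18 g/mL = 19,980 mL.

(a) 3.48 kg; (b) 20.0 L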